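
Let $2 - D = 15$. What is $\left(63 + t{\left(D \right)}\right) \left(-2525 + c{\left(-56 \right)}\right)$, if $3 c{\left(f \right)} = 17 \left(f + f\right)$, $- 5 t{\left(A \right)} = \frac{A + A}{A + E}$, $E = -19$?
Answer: $- \frac{47650933}{240} \approx -1.9855 \cdot 10^{5}$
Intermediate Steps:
$D = -13$ ($D = 2 - 15 = -13$)
$t{\left(A \right)} = - \frac{2 A}{5 \left(-19 + A\right)}$ ($t{\left(A \right)} = - \frac{\left(A + A\right) \frac{1}{A - 19}}{5} = - \frac{2 A \frac{1}{-19 + A}}{5} = - \frac{2 A}{5 \left(-19 + A\right)}$)
$c{\left(f \right)} = \frac{34 f}{3}$ ($c{\left(f \right)} = \frac{17 \left(f + f\right)}{3} = \frac{17 \cdot 2 f}{3} = \frac{34 f}{3}$)
$\left(63 + t{\left(D \right)}\right) \left(-2525 + c{\left(-56 \right)}\right) = \left(63 - - \frac{26}{-95 + 5 \left(-13\right)}\right) \left(-2525 + \frac{34}{3} \left(-56\right)\right) = \left(63 - - \frac{26}{-95 - 65}\right) \left(-2525 - \frac{1904}{3}\right) = \left(63 - - \frac{26}{-160}\right) \left(- \frac{9479}{3}\right) = \left(63 - \left(-26\right) \left(- \frac{1}{160}\right)\right) \left(- \frac{9479}{3}\right) = \left(63 - \frac{13}{80}\right) \left(- \frac{9479}{3}\right) = \frac{5027}{80} \left(- \frac{9479}{3}\right) = - \frac{47650933}{240}$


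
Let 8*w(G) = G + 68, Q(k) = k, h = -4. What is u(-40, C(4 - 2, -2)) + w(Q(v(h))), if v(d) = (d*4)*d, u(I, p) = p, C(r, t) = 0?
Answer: 33/2 ≈ 16.500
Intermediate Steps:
v(d) = 4*d**2 (v(d) = (4*d)*d = 4*d**2)
w(G) = 17/2 + G/8 (w(G) = (G + 68)/8 = (68 + G)/8 = 17/2 + G/8)
u(-40, C(4 - 2, -2)) + w(Q(v(h))) = 0 + (17/2 + (4*(-4)**2)/8) = 0 + (17/2 + (4*16)/8) = 0 + (17/2 + (1/8)*64) = 0 + (17/2 + 8) = 0 + 33/2 = 33/2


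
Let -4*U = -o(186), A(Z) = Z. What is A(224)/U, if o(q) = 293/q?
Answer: 166656/293 ≈ 568.79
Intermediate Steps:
U = 293/744 (U = -(-1)*293/186/4 = -(-1)*293*(1/186)/4 = -(-1)*293/(4*186) = -¼*(-293/186) = 293/744 ≈ 0.39382)
A(224)/U = 224/(293/744) = 224*(744/293) = 166656/293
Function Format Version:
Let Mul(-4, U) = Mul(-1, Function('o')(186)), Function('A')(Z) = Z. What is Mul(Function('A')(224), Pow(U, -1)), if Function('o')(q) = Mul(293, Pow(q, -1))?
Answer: Rational(166656, 293) ≈ 568.79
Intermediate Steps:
U = Rational(293, 744) (U = Mul(Rational(-1, 4), Mul(-1, Mul(293, Pow(186, -1)))) = Mul(Rational(-1, 4), Mul(-1, Mul(293, Rational(1, 186)))) = Mul(Rational(-1, 4), Mul(-1, Rational(293, 186))) = Mul(Rational(-1, 4), Rational(-293, 186)) = Rational(293, 744) ≈ 0.39382)
Mul(Function('A')(224), Pow(U, -1)) = Mul(224, Pow(Rational(293, 744), -1)) = Mul(224, Rational(744, 293)) = Rational(166656, 293)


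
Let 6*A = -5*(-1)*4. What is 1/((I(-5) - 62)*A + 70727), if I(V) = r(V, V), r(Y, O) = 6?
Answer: 3/211621 ≈ 1.4176e-5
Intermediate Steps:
I(V) = 6
A = 10/3 (A = (-5*(-1)*4)/6 = (5*4)/6 = (⅙)*20 = 10/3 ≈ 3.3333)
1/((I(-5) - 62)*A + 70727) = 1/((6 - 62)*(10/3) + 70727) = 1/(-56*10/3 + 70727) = 1/(-560/3 + 70727) = 1/(211621/3) = 3/211621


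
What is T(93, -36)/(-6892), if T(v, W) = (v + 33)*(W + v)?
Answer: -3591/3446 ≈ -1.0421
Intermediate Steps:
T(v, W) = (33 + v)*(W + v)
T(93, -36)/(-6892) = (93² + 33*(-36) + 33*93 - 36*93)/(-6892) = (8649 - 1188 + 3069 - 3348)*(-1/6892) = 7182*(-1/6892) = -3591/3446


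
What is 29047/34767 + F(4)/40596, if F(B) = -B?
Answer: 98254412/117616761 ≈ 0.83538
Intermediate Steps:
29047/34767 + F(4)/40596 = 29047/34767 - 1*4/40596 = 29047*(1/34767) - 4*1/40596 = 29047/34767 - 1/10149 = 98254412/117616761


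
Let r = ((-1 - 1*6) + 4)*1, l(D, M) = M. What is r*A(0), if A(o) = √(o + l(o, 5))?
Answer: -3*√5 ≈ -6.7082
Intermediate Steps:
A(o) = √(5 + o) (A(o) = √(o + 5) = √(5 + o))
r = -3 (r = ((-1 - 6) + 4)*1 = (-7 + 4)*1 = -3*1 = -3)
r*A(0) = -3*√(5 + 0) = -3*√5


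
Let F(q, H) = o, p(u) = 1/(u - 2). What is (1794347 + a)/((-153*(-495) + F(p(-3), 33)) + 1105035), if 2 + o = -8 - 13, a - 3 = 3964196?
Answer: 5758546/1180747 ≈ 4.8770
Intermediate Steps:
a = 3964199 (a = 3 + 3964196 = 3964199)
p(u) = 1/(-2 + u)
o = -23 (o = -2 + (-8 - 13) = -2 - 21 = -23)
F(q, H) = -23
(1794347 + a)/((-153*(-495) + F(p(-3), 33)) + 1105035) = (1794347 + 3964199)/((-153*(-495) - 23) + 1105035) = 5758546/((75735 - 23) + 1105035) = 5758546/(75712 + 1105035) = 5758546/1180747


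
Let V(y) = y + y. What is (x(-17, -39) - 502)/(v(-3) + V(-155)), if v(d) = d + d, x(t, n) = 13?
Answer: 489/316 ≈ 1.5475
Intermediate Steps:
V(y) = 2*y
v(d) = 2*d
(x(-17, -39) - 502)/(v(-3) + V(-155)) = (13 - 502)/(2*(-3) + 2*(-155)) = -489/(-6 - 310) = -489/(-316) = -489*(-1/316) = 489/316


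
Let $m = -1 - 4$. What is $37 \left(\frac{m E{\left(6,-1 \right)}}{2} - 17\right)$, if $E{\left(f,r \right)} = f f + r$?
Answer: $- \frac{7733}{2} \approx -3866.5$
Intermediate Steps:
$m = -5$ ($m = -1 - 4 = -5$)
$E{\left(f,r \right)} = r + f^{2}$ ($E{\left(f,r \right)} = f^{2} + r = r + f^{2}$)
$37 \left(\frac{m E{\left(6,-1 \right)}}{2} - 17\right) = 37 \left(\frac{\left(-5\right) \left(-1 + 6^{2}\right)}{2} - 17\right) = 37 \left(- 5 \left(-1 + 36\right) \frac{1}{2} - 17\right) = 37 \left(\left(-5\right) 35 \cdot \frac{1}{2} - 17\right) = 37 \left(\left(-175\right) \frac{1}{2} - 17\right) = 37 \left(- \frac{175}{2} - 17\right) = 37 \left(- \frac{209}{2}\right) = - \frac{7733}{2}$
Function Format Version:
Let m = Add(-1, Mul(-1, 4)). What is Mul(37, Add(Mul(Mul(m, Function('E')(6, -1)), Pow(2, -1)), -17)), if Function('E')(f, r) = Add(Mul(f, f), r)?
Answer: Rational(-7733, 2) ≈ -3866.5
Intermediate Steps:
m = -5 (m = Add(-1, -4) = -5)
Function('E')(f, r) = Add(r, Pow(f, 2)) (Function('E')(f, r) = Add(Pow(f, 2), r) = Add(r, Pow(f, 2)))
Mul(37, Add(Mul(Mul(m, Function('E')(6, -1)), Pow(2, -1)), -17)) = Mul(37, Add(Mul(Mul(-5, Add(-1, Pow(6, 2))), Pow(2, -1)), -17)) = Mul(37, Add(Mul(Mul(-5, Add(-1, 36)), Rational(1, 2)), -17)) = Mul(37, Add(Mul(Mul(-5, 35), Rational(1, 2)), -17)) = Mul(37, Add(Mul(-175, Rational(1, 2)), -17)) = Mul(37, Add(Rational(-175, 2), -17)) = Mul(37, Rational(-209, 2)) = Rational(-7733, 2)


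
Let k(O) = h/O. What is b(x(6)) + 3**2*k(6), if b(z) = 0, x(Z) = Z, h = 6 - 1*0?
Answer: 9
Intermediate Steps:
h = 6 (h = 6 + 0 = 6)
k(O) = 6/O
b(x(6)) + 3**2*k(6) = 0 + 3**2*(6/6) = 0 + 9*(6*(1/6)) = 0 + 9*1 = 0 + 9 = 9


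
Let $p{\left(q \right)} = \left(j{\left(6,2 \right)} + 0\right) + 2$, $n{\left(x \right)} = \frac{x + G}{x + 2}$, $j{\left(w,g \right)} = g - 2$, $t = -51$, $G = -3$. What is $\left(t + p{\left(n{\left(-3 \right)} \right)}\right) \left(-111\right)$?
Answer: $5439$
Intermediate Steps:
$j{\left(w,g \right)} = -2 + g$
$n{\left(x \right)} = \frac{-3 + x}{2 + x}$ ($n{\left(x \right)} = \frac{x - 3}{x + 2} = \frac{-3 + x}{2 + x}$)
$p{\left(q \right)} = 2$ ($p{\left(q \right)} = \left(\left(-2 + 2\right) + 0\right) + 2 = \left(0 + 0\right) + 2 = 0 + 2 = 2$)
$\left(t + p{\left(n{\left(-3 \right)} \right)}\right) \left(-111\right) = \left(-51 + 2\right) \left(-111\right) = \left(-49\right) \left(-111\right) = 5439$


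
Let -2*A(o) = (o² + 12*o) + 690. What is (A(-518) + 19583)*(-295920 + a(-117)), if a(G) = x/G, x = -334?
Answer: 430147529744/13 ≈ 3.3088e+10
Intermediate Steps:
a(G) = -334/G
A(o) = -345 - 6*o - o²/2 (A(o) = -((o² + 12*o) + 690)/2 = -(690 + o² + 12*o)/2 = -345 - 6*o - o²/2)
(A(-518) + 19583)*(-295920 + a(-117)) = ((-345 - 6*(-518) - ½*(-518)²) + 19583)*(-295920 - 334/(-117)) = ((-345 + 3108 - ½*268324) + 19583)*(-295920 - 334*(-1/117)) = ((-345 + 3108 - 134162) + 19583)*(-295920 + 334/117) = (-131399 + 19583)*(-34622306/117) = -111816*(-34622306/117) = 430147529744/13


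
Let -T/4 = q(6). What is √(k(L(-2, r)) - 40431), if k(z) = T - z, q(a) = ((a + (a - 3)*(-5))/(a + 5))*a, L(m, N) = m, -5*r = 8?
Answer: I*√4889533/11 ≈ 201.02*I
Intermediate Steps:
r = -8/5 (r = -⅕*8 = -8/5 ≈ -1.6000)
q(a) = a*(15 - 4*a)/(5 + a) (q(a) = ((a + (-3 + a)*(-5))/(5 + a))*a = ((a + (15 - 5*a))/(5 + a))*a = ((15 - 4*a)/(5 + a))*a = a*(15 - 4*a)/(5 + a))
T = 216/11 (T = -24*(15 - 4*6)/(5 + 6) = -24*(15 - 24)/11 = -24*(-9)/11 = -4*(-54/11) = 216/11 ≈ 19.636)
k(z) = 216/11 - z
√(k(L(-2, r)) - 40431) = √((216/11 - 1*(-2)) - 40431) = √((216/11 + 2) - 40431) = √(238/11 - 40431) = √(-444503/11) = I*√4889533/11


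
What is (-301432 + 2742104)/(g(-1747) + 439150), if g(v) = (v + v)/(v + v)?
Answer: 2440672/439151 ≈ 5.5577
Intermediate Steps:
g(v) = 1 (g(v) = (2*v)/((2*v)) = (2*v)*(1/(2*v)) = 1)
(-301432 + 2742104)/(g(-1747) + 439150) = (-301432 + 2742104)/(1 + 439150) = 2440672/439151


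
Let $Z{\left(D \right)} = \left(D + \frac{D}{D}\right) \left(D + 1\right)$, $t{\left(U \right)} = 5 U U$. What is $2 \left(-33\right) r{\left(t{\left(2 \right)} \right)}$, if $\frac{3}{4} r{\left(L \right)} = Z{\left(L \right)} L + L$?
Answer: $-777920$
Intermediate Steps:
$t{\left(U \right)} = 5 U^{2}$
$Z{\left(D \right)} = \left(1 + D\right)^{2}$ ($Z{\left(D \right)} = \left(D + 1\right) \left(1 + D\right) = \left(1 + D\right) \left(1 + D\right) = \left(1 + D\right)^{2}$)
$r{\left(L \right)} = \frac{4 L}{3} + \frac{4 L \left(1 + L^{2} + 2 L\right)}{3}$ ($r{\left(L \right)} = \frac{4 \left(\left(1 + L^{2} + 2 L\right) L + L\right)}{3} = \frac{4 \left(L \left(1 + L^{2} + 2 L\right) + L\right)}{3} = \frac{4 \left(L + L \left(1 + L^{2} + 2 L\right)\right)}{3} = \frac{4 L}{3} + \frac{4 L \left(1 + L^{2} + 2 L\right)}{3}$)
$2 \left(-33\right) r{\left(t{\left(2 \right)} \right)} = 2 \left(-33\right) \frac{4 \cdot 5 \cdot 2^{2} \left(2 + \left(5 \cdot 2^{2}\right)^{2} + 2 \cdot 5 \cdot 2^{2}\right)}{3} = - 66 \frac{4 \cdot 5 \cdot 4 \left(2 + \left(5 \cdot 4\right)^{2} + 2 \cdot 5 \cdot 4\right)}{3} = - 66 \cdot \frac{4}{3} \cdot 20 \left(2 + 20^{2} + 2 \cdot 20\right) = - 66 \cdot \frac{4}{3} \cdot 20 \left(2 + 400 + 40\right) = - 66 \cdot \frac{4}{3} \cdot 20 \cdot 442 = \left(-66\right) \frac{35360}{3} = -777920$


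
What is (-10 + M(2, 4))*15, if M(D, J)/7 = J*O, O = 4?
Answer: 1530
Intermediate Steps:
M(D, J) = 28*J (M(D, J) = 7*(J*4) = 7*(4*J) = 28*J)
(-10 + M(2, 4))*15 = (-10 + 28*4)*15 = (-10 + 112)*15 = 102*15 = 1530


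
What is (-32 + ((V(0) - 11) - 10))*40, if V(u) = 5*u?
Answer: -2120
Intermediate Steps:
(-32 + ((V(0) - 11) - 10))*40 = (-32 + ((5*0 - 11) - 10))*40 = (-32 + ((0 - 11) - 10))*40 = (-32 + (-11 - 10))*40 = (-32 - 21)*40 = -53*40 = -2120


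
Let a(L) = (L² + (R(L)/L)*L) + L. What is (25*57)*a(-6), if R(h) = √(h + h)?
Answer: 42750 + 2850*I*√3 ≈ 42750.0 + 4936.3*I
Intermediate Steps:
R(h) = √2*√h (R(h) = √(2*h) = √2*√h)
a(L) = L + L² + √2*√L (a(L) = (L² + ((√2*√L)/L)*L) + L = (L² + (√2/√L)*L) + L = (L² + √2*√L) + L = L + L² + √2*√L)
(25*57)*a(-6) = (25*57)*(-6 + (-6)² + √2*√(-6)) = 1425*(-6 + 36 + √2*(I*√6)) = 1425*(-6 + 36 + 2*I*√3) = 1425*(30 + 2*I*√3) = 42750 + 2850*I*√3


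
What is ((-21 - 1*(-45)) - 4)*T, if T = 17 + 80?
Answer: 1940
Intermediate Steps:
T = 97
((-21 - 1*(-45)) - 4)*T = ((-21 - 1*(-45)) - 4)*97 = ((-21 + 45) - 4)*97 = (24 - 4)*97 = 20*97 = 1940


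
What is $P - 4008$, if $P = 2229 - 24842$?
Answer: $-26621$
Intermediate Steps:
$P = -22613$
$P - 4008 = -22613 - 4008 = -26621$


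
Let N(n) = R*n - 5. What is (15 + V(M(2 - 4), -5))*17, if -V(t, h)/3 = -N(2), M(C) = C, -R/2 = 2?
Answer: -408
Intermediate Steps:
R = -4 (R = -2*2 = -4)
N(n) = -5 - 4*n (N(n) = -4*n - 5 = -5 - 4*n)
V(t, h) = -39 (V(t, h) = -(-3)*(-5 - 4*2) = -(-3)*(-5 - 8) = -(-3)*(-13) = -3*13 = -39)
(15 + V(M(2 - 4), -5))*17 = (15 - 39)*17 = -24*17 = -408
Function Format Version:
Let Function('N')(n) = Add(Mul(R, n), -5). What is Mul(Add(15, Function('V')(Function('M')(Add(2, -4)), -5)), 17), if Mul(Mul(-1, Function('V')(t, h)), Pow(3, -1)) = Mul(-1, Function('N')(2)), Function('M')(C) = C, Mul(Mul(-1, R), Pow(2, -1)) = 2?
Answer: -408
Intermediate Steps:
R = -4 (R = Mul(-2, 2) = -4)
Function('N')(n) = Add(-5, Mul(-4, n)) (Function('N')(n) = Add(Mul(-4, n), -5) = Add(-5, Mul(-4, n)))
Function('V')(t, h) = -39 (Function('V')(t, h) = Mul(-3, Mul(-1, Add(-5, Mul(-4, 2)))) = Mul(-3, Mul(-1, Add(-5, -8))) = Mul(-3, Mul(-1, -13)) = Mul(-3, 13) = -39)
Mul(Add(15, Function('V')(Function('M')(Add(2, -4)), -5)), 17) = Mul(Add(15, -39), 17) = Mul(-24, 17) = -408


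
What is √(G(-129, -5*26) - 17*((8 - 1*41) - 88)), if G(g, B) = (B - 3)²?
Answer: 3*√2194 ≈ 140.52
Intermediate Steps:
G(g, B) = (-3 + B)²
√(G(-129, -5*26) - 17*((8 - 1*41) - 88)) = √((-3 - 5*26)² - 17*((8 - 1*41) - 88)) = √((-3 - 130)² - 17*((8 - 41) - 88)) = √((-133)² - 17*(-33 - 88)) = √(17689 - 17*(-121)) = √(17689 + 2057) = √19746 = 3*√2194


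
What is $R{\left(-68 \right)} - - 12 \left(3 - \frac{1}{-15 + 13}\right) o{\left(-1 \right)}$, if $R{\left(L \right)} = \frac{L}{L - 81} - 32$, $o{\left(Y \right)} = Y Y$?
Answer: $\frac{1558}{149} \approx 10.456$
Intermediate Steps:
$o{\left(Y \right)} = Y^{2}$
$R{\left(L \right)} = -32 + \frac{L}{-81 + L}$ ($R{\left(L \right)} = \frac{L}{-81 + L} - 32 = -32 + \frac{L}{-81 + L}$)
$R{\left(-68 \right)} - - 12 \left(3 - \frac{1}{-15 + 13}\right) o{\left(-1 \right)} = \frac{2592 - -2108}{-81 - 68} - - 12 \left(3 - \frac{1}{-15 + 13}\right) \left(-1\right)^{2} = \frac{2592 + 2108}{-149} - - 12 \left(3 - \frac{1}{-2}\right) 1 = \left(- \frac{1}{149}\right) 4700 - - 12 \left(3 - - \frac{1}{2}\right) 1 = - \frac{4700}{149} - - 12 \left(3 + \frac{1}{2}\right) 1 = - \frac{4700}{149} - \left(-12\right) \frac{7}{2} \cdot 1 = - \frac{4700}{149} - \left(-42\right) 1 = - \frac{4700}{149} - -42 = - \frac{4700}{149} + 42 = \frac{1558}{149}$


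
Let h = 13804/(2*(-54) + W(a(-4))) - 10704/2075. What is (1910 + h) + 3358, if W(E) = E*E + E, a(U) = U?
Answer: 254928679/49800 ≈ 5119.0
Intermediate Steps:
W(E) = E + E² (W(E) = E² + E = E + E²)
h = -7417721/49800 (h = 13804/(2*(-54) - 4*(1 - 4)) - 10704/2075 = 13804/(-108 - 4*(-3)) - 10704*1/2075 = 13804/(-108 + 12) - 10704/2075 = 13804/(-96) - 10704/2075 = 13804*(-1/96) - 10704/2075 = -3451/24 - 10704/2075 = -7417721/49800 ≈ -148.95)
(1910 + h) + 3358 = (1910 - 7417721/49800) + 3358 = 87700279/49800 + 3358 = 254928679/49800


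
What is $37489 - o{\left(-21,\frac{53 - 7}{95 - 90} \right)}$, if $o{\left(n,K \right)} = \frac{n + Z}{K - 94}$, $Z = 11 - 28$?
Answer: $\frac{7947573}{212} \approx 37489.0$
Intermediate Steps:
$Z = -17$ ($Z = 11 - 28 = -17$)
$o{\left(n,K \right)} = \frac{-17 + n}{-94 + K}$ ($o{\left(n,K \right)} = \frac{n - 17}{K - 94} = \frac{-17 + n}{-94 + K}$)
$37489 - o{\left(-21,\frac{53 - 7}{95 - 90} \right)} = 37489 - \frac{-17 - 21}{-94 + \frac{53 - 7}{95 - 90}} = 37489 - \frac{1}{-94 + \frac{46}{5}} \left(-38\right) = 37489 - \frac{1}{- \frac{424}{5}} \left(-38\right) = 37489 - \left(- \frac{5}{424}\right) \left(-38\right) = 37489 - \frac{95}{212} = \frac{7947573}{212}$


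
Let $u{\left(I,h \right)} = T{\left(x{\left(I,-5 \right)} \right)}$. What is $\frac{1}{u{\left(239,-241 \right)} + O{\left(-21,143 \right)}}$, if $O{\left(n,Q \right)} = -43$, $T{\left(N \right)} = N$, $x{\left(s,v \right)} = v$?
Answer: $- \frac{1}{48} \approx -0.020833$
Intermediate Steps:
$u{\left(I,h \right)} = -5$
$\frac{1}{u{\left(239,-241 \right)} + O{\left(-21,143 \right)}} = \frac{1}{-5 - 43} = \frac{1}{-48} = - \frac{1}{48}$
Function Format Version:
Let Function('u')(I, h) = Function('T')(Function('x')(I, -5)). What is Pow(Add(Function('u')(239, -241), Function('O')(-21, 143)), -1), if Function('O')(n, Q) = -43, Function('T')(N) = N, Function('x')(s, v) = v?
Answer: Rational(-1, 48) ≈ -0.020833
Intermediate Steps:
Function('u')(I, h) = -5
Pow(Add(Function('u')(239, -241), Function('O')(-21, 143)), -1) = Pow(Add(-5, -43), -1) = Pow(-48, -1) = Rational(-1, 48)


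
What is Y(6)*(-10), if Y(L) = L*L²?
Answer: -2160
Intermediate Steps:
Y(L) = L³
Y(6)*(-10) = 6³*(-10) = 216*(-10) = -2160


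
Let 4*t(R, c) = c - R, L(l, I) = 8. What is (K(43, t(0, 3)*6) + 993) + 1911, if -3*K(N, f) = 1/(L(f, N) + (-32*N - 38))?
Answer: 12249073/4218 ≈ 2904.0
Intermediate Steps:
t(R, c) = -R/4 + c/4 (t(R, c) = (c - R)/4 = -R/4 + c/4)
K(N, f) = -1/(3*(-30 - 32*N)) (K(N, f) = -1/(3*(8 + (-32*N - 38))) = -1/(3*(8 + (-38 - 32*N))) = -1/(3*(-30 - 32*N)))
(K(43, t(0, 3)*6) + 993) + 1911 = (1/(6*(15 + 16*43)) + 993) + 1911 = (1/(6*(15 + 688)) + 993) + 1911 = ((1/6)/703 + 993) + 1911 = ((1/6)*(1/703) + 993) + 1911 = (1/4218 + 993) + 1911 = 4188475/4218 + 1911 = 12249073/4218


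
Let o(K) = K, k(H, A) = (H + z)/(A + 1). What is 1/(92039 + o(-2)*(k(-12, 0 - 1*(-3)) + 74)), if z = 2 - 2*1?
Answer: 1/91897 ≈ 1.0882e-5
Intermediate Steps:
z = 0 (z = 2 - 2 = 0)
k(H, A) = H/(1 + A) (k(H, A) = (H + 0)/(A + 1) = H/(1 + A))
1/(92039 + o(-2)*(k(-12, 0 - 1*(-3)) + 74)) = 1/(92039 - 2*(-12/(1 + (0 - 1*(-3))) + 74)) = 1/(92039 - 2*(-12/(1 + (0 + 3)) + 74)) = 1/(92039 - 2*(-12/(1 + 3) + 74)) = 1/(92039 - 2*(-12/4 + 74)) = 1/(92039 - 2*(-12*¼ + 74)) = 1/(92039 - 2*(-3 + 74)) = 1/(92039 - 2*71) = 1/(92039 - 142) = 1/91897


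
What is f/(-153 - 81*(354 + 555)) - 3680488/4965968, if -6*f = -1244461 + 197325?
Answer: -30488243131/9814260294 ≈ -3.1065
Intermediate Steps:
f = 523568/3 (f = -(-1244461 + 197325)/6 = -⅙*(-1047136) = 523568/3 ≈ 1.7452e+5)
f/(-153 - 81*(354 + 555)) - 3680488/4965968 = 523568/(3*(-153 - 81*(354 + 555))) - 3680488/4965968 = 523568/(3*(-153 - 81*909)) - 3680488*1/4965968 = 523568/(3*(-153 - 73629)) - 65723/88678 = (523568/3)/(-73782) - 65723/88678 = (523568/3)*(-1/73782) - 65723/88678 = -261784/110673 - 65723/88678 = -30488243131/9814260294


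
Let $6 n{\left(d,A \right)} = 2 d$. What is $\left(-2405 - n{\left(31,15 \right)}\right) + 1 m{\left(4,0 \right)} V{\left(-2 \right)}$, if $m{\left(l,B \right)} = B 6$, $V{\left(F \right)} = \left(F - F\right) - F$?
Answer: $- \frac{7246}{3} \approx -2415.3$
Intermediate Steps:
$n{\left(d,A \right)} = \frac{d}{3}$ ($n{\left(d,A \right)} = \frac{2 d}{6} = \frac{d}{3}$)
$V{\left(F \right)} = - F$ ($V{\left(F \right)} = 0 - F = - F$)
$m{\left(l,B \right)} = 6 B$
$\left(-2405 - n{\left(31,15 \right)}\right) + 1 m{\left(4,0 \right)} V{\left(-2 \right)} = \left(-2405 - \frac{1}{3} \cdot 31\right) + 1 \cdot 6 \cdot 0 \left(\left(-1\right) \left(-2\right)\right) = \left(-2405 - \frac{31}{3}\right) + 1 \cdot 0 \cdot 2 = \left(-2405 - \frac{31}{3}\right) + 0 \cdot 2 = - \frac{7246}{3} + 0 = - \frac{7246}{3}$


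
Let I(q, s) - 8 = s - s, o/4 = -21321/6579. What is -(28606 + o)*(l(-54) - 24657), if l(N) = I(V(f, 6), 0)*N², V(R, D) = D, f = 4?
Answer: 27778106790/731 ≈ 3.8000e+7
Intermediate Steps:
o = -9476/731 (o = 4*(-21321/6579) = 4*(-21321*1/6579) = 4*(-2369/731) = -9476/731 ≈ -12.963)
I(q, s) = 8 (I(q, s) = 8 + (s - s) = 8 + 0 = 8)
l(N) = 8*N²
-(28606 + o)*(l(-54) - 24657) = -(28606 - 9476/731)*(8*(-54)² - 24657) = -20901510*(8*2916 - 24657)/731 = -20901510*(23328 - 24657)/731 = -20901510*(-1329)/731 = -1*(-27778106790/731) = 27778106790/731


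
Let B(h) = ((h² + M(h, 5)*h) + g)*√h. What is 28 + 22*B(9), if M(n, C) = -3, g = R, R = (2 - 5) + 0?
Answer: 3394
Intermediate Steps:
R = -3 (R = -3 + 0 = -3)
g = -3
B(h) = √h*(-3 + h² - 3*h) (B(h) = ((h² - 3*h) - 3)*√h = (-3 + h² - 3*h)*√h = √h*(-3 + h² - 3*h))
28 + 22*B(9) = 28 + 22*(√9*(-3 + 9² - 3*9)) = 28 + 22*(3*(-3 + 81 - 27)) = 28 + 22*(3*51) = 28 + 22*153 = 28 + 3366 = 3394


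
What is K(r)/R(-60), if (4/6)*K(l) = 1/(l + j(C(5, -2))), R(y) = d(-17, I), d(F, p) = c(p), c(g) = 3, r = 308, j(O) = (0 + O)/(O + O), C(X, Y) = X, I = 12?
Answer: 1/617 ≈ 0.0016207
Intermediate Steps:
j(O) = 1/2 (j(O) = O/((2*O)) = O*(1/(2*O)) = 1/2)
d(F, p) = 3
R(y) = 3
K(l) = 3/(2*(1/2 + l)) (K(l) = 3/(2*(l + 1/2)) = 3/(2*(1/2 + l)))
K(r)/R(-60) = (3/(1 + 2*308))/3 = (3/(1 + 616))*(1/3) = (3/617)*(1/3) = 1/617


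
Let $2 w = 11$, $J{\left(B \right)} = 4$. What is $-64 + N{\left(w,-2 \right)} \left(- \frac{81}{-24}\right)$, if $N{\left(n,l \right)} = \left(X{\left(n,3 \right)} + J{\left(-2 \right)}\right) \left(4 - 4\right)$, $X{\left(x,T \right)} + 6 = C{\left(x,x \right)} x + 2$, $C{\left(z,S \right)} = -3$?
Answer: $-64$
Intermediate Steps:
$X{\left(x,T \right)} = -4 - 3 x$ ($X{\left(x,T \right)} = -6 - \left(-2 + 3 x\right) = -4 - 3 x$)
$w = \frac{11}{2}$ ($w = \frac{1}{2} \cdot 11 = \frac{11}{2} \approx 5.5$)
$N{\left(n,l \right)} = 0$ ($N{\left(n,l \right)} = \left(\left(-4 - 3 n\right) + 4\right) \left(4 - 4\right) = - 3 n 0 = 0$)
$-64 + N{\left(w,-2 \right)} \left(- \frac{81}{-24}\right) = -64 + 0 \left(- \frac{81}{-24}\right) = -64 + 0 \left(\left(-81\right) \left(- \frac{1}{24}\right)\right) = -64 + 0 \cdot \frac{27}{8} = -64 + 0 = -64$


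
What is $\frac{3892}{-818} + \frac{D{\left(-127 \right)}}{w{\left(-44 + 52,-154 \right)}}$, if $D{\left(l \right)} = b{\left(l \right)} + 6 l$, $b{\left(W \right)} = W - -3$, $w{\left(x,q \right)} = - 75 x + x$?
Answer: $- \frac{394829}{121064} \approx -3.2613$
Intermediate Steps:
$w{\left(x,q \right)} = - 74 x$
$b{\left(W \right)} = 3 + W$ ($b{\left(W \right)} = W + 3 = 3 + W$)
$D{\left(l \right)} = 3 + 7 l$ ($D{\left(l \right)} = \left(3 + l\right) + 6 l = 3 + 7 l$)
$\frac{3892}{-818} + \frac{D{\left(-127 \right)}}{w{\left(-44 + 52,-154 \right)}} = \frac{3892}{-818} + \frac{3 + 7 \left(-127\right)}{\left(-74\right) \left(-44 + 52\right)} = 3892 \left(- \frac{1}{818}\right) + \frac{3 - 889}{\left(-74\right) 8} = - \frac{1946}{409} - \frac{886}{-592} = - \frac{1946}{409} - - \frac{443}{296} = - \frac{1946}{409} + \frac{443}{296} = - \frac{394829}{121064}$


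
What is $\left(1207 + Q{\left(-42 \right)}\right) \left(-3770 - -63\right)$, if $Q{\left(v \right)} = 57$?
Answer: $-4685648$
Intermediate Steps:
$\left(1207 + Q{\left(-42 \right)}\right) \left(-3770 - -63\right) = \left(1207 + 57\right) \left(-3770 - -63\right) = 1264 \left(-3770 + 63\right) = 1264 \left(-3707\right) = -4685648$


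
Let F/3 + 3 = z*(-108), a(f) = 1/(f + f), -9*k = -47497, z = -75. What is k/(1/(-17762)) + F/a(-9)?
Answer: -847576856/9 ≈ -9.4175e+7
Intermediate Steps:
k = 47497/9 (k = -⅑*(-47497) = 47497/9 ≈ 5277.4)
a(f) = 1/(2*f)
F = 24291 (F = -9 + 3*(-75*(-108)) = -9 + 3*8100 = -9 + 24300 = 24291)
k/(1/(-17762)) + F/a(-9) = 47497/(9*(1/(-17762))) + 24291/(((½)/(-9))) = 47497/(9*(-1/17762)) + 24291/(((½)*(-⅑))) = (47497/9)*(-17762) + 24291/(-1/18) = -843641714/9 + 24291*(-18) = -843641714/9 - 437238 = -847576856/9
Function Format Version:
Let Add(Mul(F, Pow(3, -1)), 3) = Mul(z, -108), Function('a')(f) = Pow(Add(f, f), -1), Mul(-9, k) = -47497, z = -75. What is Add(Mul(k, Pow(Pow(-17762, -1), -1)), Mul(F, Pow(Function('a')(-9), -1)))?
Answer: Rational(-847576856, 9) ≈ -9.4175e+7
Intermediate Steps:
k = Rational(47497, 9) (k = Mul(Rational(-1, 9), -47497) = Rational(47497, 9) ≈ 5277.4)
Function('a')(f) = Mul(Rational(1, 2), Pow(f, -1)) (Function('a')(f) = Pow(Mul(2, f), -1) = Mul(Rational(1, 2), Pow(f, -1)))
F = 24291 (F = Add(-9, Mul(3, Mul(-75, -108))) = Add(-9, Mul(3, 8100)) = Add(-9, 24300) = 24291)
Add(Mul(k, Pow(Pow(-17762, -1), -1)), Mul(F, Pow(Function('a')(-9), -1))) = Add(Mul(Rational(47497, 9), Pow(Pow(-17762, -1), -1)), Mul(24291, Pow(Mul(Rational(1, 2), Pow(-9, -1)), -1))) = Add(Mul(Rational(47497, 9), Pow(Rational(-1, 17762), -1)), Mul(24291, Pow(Mul(Rational(1, 2), Rational(-1, 9)), -1))) = Add(Mul(Rational(47497, 9), -17762), Mul(24291, Pow(Rational(-1, 18), -1))) = Add(Rational(-843641714, 9), Mul(24291, -18)) = Add(Rational(-843641714, 9), -437238) = Rational(-847576856, 9)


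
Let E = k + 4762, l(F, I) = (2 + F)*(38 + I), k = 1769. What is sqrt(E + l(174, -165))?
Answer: I*sqrt(15821) ≈ 125.78*I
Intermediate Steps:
E = 6531 (E = 1769 + 4762 = 6531)
sqrt(E + l(174, -165)) = sqrt(6531 + (76 + 2*(-165) + 38*174 + 174*(-165))) = sqrt(6531 + (76 - 330 + 6612 - 28710)) = sqrt(6531 - 22352) = sqrt(-15821) = I*sqrt(15821)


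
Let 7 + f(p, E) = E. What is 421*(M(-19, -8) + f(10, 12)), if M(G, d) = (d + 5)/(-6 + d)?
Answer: 30733/14 ≈ 2195.2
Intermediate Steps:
M(G, d) = (5 + d)/(-6 + d)
f(p, E) = -7 + E
421*(M(-19, -8) + f(10, 12)) = 421*((5 - 8)/(-6 - 8) + (-7 + 12)) = 421*(-3/(-14) + 5) = 421*(-1/14*(-3) + 5) = 421*(3/14 + 5) = 421*(73/14) = 30733/14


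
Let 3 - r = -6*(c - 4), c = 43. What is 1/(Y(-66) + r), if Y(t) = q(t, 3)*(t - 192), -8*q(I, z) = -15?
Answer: -4/987 ≈ -0.0040527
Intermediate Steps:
q(I, z) = 15/8 (q(I, z) = -⅛*(-15) = 15/8)
r = 237 (r = 3 - (-6)*(43 - 4) = 3 - (-6)*39 = 3 - 1*(-234) = 3 + 234 = 237)
Y(t) = -360 + 15*t/8 (Y(t) = 15*(t - 192)/8 = 15*(-192 + t)/8 = -360 + 15*t/8)
1/(Y(-66) + r) = 1/((-360 + (15/8)*(-66)) + 237) = 1/((-360 - 495/4) + 237) = 1/(-1935/4 + 237) = 1/(-987/4) = -4/987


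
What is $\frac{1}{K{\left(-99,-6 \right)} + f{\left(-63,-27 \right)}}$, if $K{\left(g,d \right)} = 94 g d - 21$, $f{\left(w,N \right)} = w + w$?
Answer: $\frac{1}{55689} \approx 1.7957 \cdot 10^{-5}$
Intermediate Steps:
$f{\left(w,N \right)} = 2 w$
$K{\left(g,d \right)} = -21 + 94 d g$ ($K{\left(g,d \right)} = 94 d g - 21 = -21 + 94 d g$)
$\frac{1}{K{\left(-99,-6 \right)} + f{\left(-63,-27 \right)}} = \frac{1}{\left(-21 + 94 \left(-6\right) \left(-99\right)\right) + 2 \left(-63\right)} = \frac{1}{\left(-21 + 55836\right) - 126} = \frac{1}{55815 - 126} = \frac{1}{55689}$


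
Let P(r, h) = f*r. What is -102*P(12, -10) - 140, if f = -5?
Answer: 5980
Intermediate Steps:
P(r, h) = -5*r
-102*P(12, -10) - 140 = -(-510)*12 - 140 = -102*(-60) - 140 = 6120 - 140 = 5980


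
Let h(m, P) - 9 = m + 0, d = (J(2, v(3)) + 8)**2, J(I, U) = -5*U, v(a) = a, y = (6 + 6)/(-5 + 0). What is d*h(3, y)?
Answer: 588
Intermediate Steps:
y = -12/5 (y = 12/(-5) = 12*(-1/5) = -12/5 ≈ -2.4000)
d = 49 (d = (-5*3 + 8)**2 = (-15 + 8)**2 = (-7)**2 = 49)
h(m, P) = 9 + m (h(m, P) = 9 + (m + 0) = 9 + m)
d*h(3, y) = 49*(9 + 3) = 49*12 = 588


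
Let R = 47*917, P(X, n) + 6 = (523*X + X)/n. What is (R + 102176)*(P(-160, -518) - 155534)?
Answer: -5846293108500/259 ≈ -2.2573e+10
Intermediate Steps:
P(X, n) = -6 + 524*X/n (P(X, n) = -6 + (523*X + X)/n = -6 + (524*X)/n = -6 + 524*X/n)
R = 43099
(R + 102176)*(P(-160, -518) - 155534) = (43099 + 102176)*((-6 + 524*(-160)/(-518)) - 155534) = 145275*((-6 + 524*(-160)*(-1/518)) - 155534) = 145275*((-6 + 41920/259) - 155534) = 145275*(40366/259 - 155534) = 145275*(-40242940/259) = -5846293108500/259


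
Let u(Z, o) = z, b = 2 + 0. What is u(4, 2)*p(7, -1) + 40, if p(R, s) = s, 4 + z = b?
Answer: 42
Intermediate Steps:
b = 2
z = -2 (z = -4 + 2 = -2)
u(Z, o) = -2
u(4, 2)*p(7, -1) + 40 = -2*(-1) + 40 = 2 + 40 = 42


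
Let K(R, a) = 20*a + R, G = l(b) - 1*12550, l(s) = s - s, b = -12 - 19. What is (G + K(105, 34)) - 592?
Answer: -12357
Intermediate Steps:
b = -31
l(s) = 0
G = -12550 (G = 0 - 1*12550 = 0 - 12550 = -12550)
K(R, a) = R + 20*a
(G + K(105, 34)) - 592 = (-12550 + (105 + 20*34)) - 592 = (-12550 + (105 + 680)) - 592 = (-12550 + 785) - 592 = -11765 - 592 = -12357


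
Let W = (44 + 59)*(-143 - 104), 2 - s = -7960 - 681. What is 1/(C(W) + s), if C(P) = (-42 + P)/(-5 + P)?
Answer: 25446/219955261 ≈ 0.00011569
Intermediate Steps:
s = 8643 (s = 2 - (-7960 - 681) = 2 - 1*(-8641) = 2 + 8641 = 8643)
W = -25441 (W = 103*(-247) = -25441)
C(P) = (-42 + P)/(-5 + P)
1/(C(W) + s) = 1/((-42 - 25441)/(-5 - 25441) + 8643) = 1/(-25483/(-25446) + 8643) = 1/(-1/25446*(-25483) + 8643) = 1/(25483/25446 + 8643) = 1/(219955261/25446) = 25446/219955261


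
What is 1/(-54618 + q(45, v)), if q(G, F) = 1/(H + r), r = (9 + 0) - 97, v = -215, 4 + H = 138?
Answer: -46/2512427 ≈ -1.8309e-5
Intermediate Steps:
H = 134 (H = -4 + 138 = 134)
r = -88 (r = 9 - 97 = -88)
q(G, F) = 1/46 (q(G, F) = 1/(134 - 88) = 1/46)
1/(-54618 + q(45, v)) = 1/(-54618 + 1/46) = 1/(-2512427/46) = -46/2512427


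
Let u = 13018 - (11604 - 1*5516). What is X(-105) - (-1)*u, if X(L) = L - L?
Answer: 6930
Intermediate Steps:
u = 6930 (u = 13018 - (11604 - 5516) = 13018 - 1*6088 = 13018 - 6088 = 6930)
X(L) = 0
X(-105) - (-1)*u = 0 - (-1)*6930 = 0 - 1*(-6930) = 0 + 6930 = 6930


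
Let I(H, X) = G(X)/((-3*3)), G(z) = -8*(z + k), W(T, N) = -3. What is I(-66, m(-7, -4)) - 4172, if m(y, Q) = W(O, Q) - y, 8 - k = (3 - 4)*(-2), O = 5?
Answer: -37468/9 ≈ -4163.1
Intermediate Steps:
k = 6 (k = 8 - (3 - 4)*(-2) = 8 - (-1)*(-2) = 8 - 1*2 = 8 - 2 = 6)
G(z) = -48 - 8*z (G(z) = -8*(z + 6) = -8*(6 + z) = -48 - 8*z)
m(y, Q) = -3 - y
I(H, X) = 16/3 + 8*X/9 (I(H, X) = (-48 - 8*X)/((-3*3)) = (-48 - 8*X)/(-9) = (-48 - 8*X)*(-⅑) = 16/3 + 8*X/9)
I(-66, m(-7, -4)) - 4172 = (16/3 + 8*(-3 - 1*(-7))/9) - 4172 = (16/3 + 8*(-3 + 7)/9) - 4172 = (16/3 + (8/9)*4) - 4172 = (16/3 + 32/9) - 4172 = 80/9 - 4172 = -37468/9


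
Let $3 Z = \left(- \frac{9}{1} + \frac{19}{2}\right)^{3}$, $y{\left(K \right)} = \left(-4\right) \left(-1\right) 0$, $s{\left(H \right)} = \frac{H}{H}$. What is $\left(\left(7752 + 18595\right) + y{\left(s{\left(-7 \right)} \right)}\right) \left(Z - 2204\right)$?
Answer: $- \frac{1393624565}{24} \approx -5.8068 \cdot 10^{7}$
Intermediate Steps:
$s{\left(H \right)} = 1$
$y{\left(K \right)} = 0$ ($y{\left(K \right)} = 4 \cdot 0 = 0$)
$Z = \frac{1}{24}$ ($Z = \frac{\left(- \frac{9}{1} + \frac{19}{2}\right)^{3}}{3} = \frac{\left(\left(-9\right) 1 + 19 \cdot \frac{1}{2}\right)^{3}}{3} = \frac{\left(-9 + \frac{19}{2}\right)^{3}}{3} = \frac{1}{3 \cdot 8} = \frac{1}{3} \cdot \frac{1}{8} = \frac{1}{24} \approx 0.041667$)
$\left(\left(7752 + 18595\right) + y{\left(s{\left(-7 \right)} \right)}\right) \left(Z - 2204\right) = \left(\left(7752 + 18595\right) + 0\right) \left(\frac{1}{24} - 2204\right) = \left(26347 + 0\right) \left(- \frac{52895}{24}\right) = 26347 \left(- \frac{52895}{24}\right) = - \frac{1393624565}{24}$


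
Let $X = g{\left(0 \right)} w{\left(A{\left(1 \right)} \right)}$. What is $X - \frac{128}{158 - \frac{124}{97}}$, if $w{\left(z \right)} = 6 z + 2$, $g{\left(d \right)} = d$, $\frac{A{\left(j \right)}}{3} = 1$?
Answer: $- \frac{6208}{7601} \approx -0.81673$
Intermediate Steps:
$A{\left(j \right)} = 3$ ($A{\left(j \right)} = 3 \cdot 1 = 3$)
$w{\left(z \right)} = 2 + 6 z$
$X = 0$ ($X = 0 \left(2 + 6 \cdot 3\right) = 0 \left(2 + 18\right) = 0 \cdot 20 = 0$)
$X - \frac{128}{158 - \frac{124}{97}} = 0 - \frac{128}{158 - \frac{124}{97}} = 0 - \frac{128}{\frac{15202}{97}} = 0 - \frac{6208}{7601} = - \frac{6208}{7601}$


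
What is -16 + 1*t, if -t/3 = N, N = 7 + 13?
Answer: -76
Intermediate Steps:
N = 20
t = -60 (t = -3*20 = -60)
-16 + 1*t = -16 + 1*(-60) = -16 - 60 = -76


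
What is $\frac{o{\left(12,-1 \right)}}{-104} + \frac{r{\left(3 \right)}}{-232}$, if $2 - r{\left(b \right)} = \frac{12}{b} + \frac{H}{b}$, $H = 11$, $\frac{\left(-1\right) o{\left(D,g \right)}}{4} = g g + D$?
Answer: $\frac{365}{696} \approx 0.52443$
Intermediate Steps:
$o{\left(D,g \right)} = - 4 D - 4 g^{2}$ ($o{\left(D,g \right)} = - 4 \left(g g + D\right) = - 4 \left(g^{2} + D\right) = - 4 \left(D + g^{2}\right) = - 4 D - 4 g^{2}$)
$r{\left(b \right)} = 2 - \frac{23}{b}$ ($r{\left(b \right)} = 2 - \left(\frac{12}{b} + \frac{11}{b}\right) = 2 - \frac{23}{b}$)
$\frac{o{\left(12,-1 \right)}}{-104} + \frac{r{\left(3 \right)}}{-232} = \frac{\left(-4\right) 12 - 4 \left(-1\right)^{2}}{-104} + \frac{2 - \frac{23}{3}}{-232} = \left(-48 - 4\right) \left(- \frac{1}{104}\right) + \left(2 - \frac{23}{3}\right) \left(- \frac{1}{232}\right) = \left(-52\right) \left(- \frac{1}{104}\right) - - \frac{17}{696} = \frac{1}{2} + \frac{17}{696} = \frac{365}{696}$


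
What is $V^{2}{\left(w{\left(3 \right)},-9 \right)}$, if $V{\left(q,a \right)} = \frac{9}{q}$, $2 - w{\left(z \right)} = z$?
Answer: $81$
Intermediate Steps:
$w{\left(z \right)} = 2 - z$
$V^{2}{\left(w{\left(3 \right)},-9 \right)} = \left(\frac{9}{2 - 3}\right)^{2} = \left(\frac{9}{-1}\right)^{2} = \left(9 \left(-1\right)\right)^{2} = \left(-9\right)^{2} = 81$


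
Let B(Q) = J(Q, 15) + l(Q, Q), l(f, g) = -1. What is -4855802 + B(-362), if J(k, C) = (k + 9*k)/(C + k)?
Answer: -1684960021/347 ≈ -4.8558e+6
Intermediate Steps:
J(k, C) = 10*k/(C + k) (J(k, C) = (10*k)/(C + k) = 10*k/(C + k))
B(Q) = -1 + 10*Q/(15 + Q) (B(Q) = 10*Q/(15 + Q) - 1 = -1 + 10*Q/(15 + Q))
-4855802 + B(-362) = -4855802 + 3*(-5 + 3*(-362))/(15 - 362) = -4855802 + 3*(-5 - 1086)/(-347) = -4855802 + 3*(-1/347)*(-1091) = -4855802 + 3273/347 = -1684960021/347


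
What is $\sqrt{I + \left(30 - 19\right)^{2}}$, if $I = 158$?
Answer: $3 \sqrt{31} \approx 16.703$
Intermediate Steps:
$\sqrt{I + \left(30 - 19\right)^{2}} = \sqrt{158 + \left(30 - 19\right)^{2}} = \sqrt{158 + 11^{2}} = \sqrt{158 + 121} = \sqrt{279} = 3 \sqrt{31}$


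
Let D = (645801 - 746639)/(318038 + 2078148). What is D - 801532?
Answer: -960309928895/1198093 ≈ -8.0153e+5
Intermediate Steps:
D = -50419/1198093 (D = -100838/2396186 = -100838*1/2396186 = -50419/1198093 ≈ -0.042083)
D - 801532 = -50419/1198093 - 801532 = -960309928895/1198093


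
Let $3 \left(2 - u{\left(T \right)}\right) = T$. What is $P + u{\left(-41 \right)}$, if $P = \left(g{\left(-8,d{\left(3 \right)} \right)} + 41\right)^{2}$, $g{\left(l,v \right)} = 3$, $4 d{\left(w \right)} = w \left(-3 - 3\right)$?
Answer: $\frac{5855}{3} \approx 1951.7$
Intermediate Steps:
$u{\left(T \right)} = 2 - \frac{T}{3}$
$d{\left(w \right)} = - \frac{3 w}{2}$ ($d{\left(w \right)} = \frac{w \left(-3 - 3\right)}{4} = \frac{w \left(-6\right)}{4} = \frac{\left(-6\right) w}{4} = - \frac{3 w}{2}$)
$P = 1936$ ($P = \left(3 + 41\right)^{2} = 44^{2} = 1936$)
$P + u{\left(-41 \right)} = 1936 + \left(2 - - \frac{41}{3}\right) = 1936 + \left(2 + \frac{41}{3}\right) = 1936 + \frac{47}{3} = \frac{5855}{3}$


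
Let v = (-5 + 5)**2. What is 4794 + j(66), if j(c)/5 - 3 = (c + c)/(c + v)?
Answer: 4819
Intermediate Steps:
v = 0 (v = 0**2 = 0)
j(c) = 25 (j(c) = 15 + 5*((c + c)/(c + 0)) = 15 + 5*((2*c)/c) = 15 + 5*2 = 15 + 10 = 25)
4794 + j(66) = 4794 + 25 = 4819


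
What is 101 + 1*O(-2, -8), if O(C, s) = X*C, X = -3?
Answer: 107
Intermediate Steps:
O(C, s) = -3*C
101 + 1*O(-2, -8) = 101 + 1*(-3*(-2)) = 101 + 1*6 = 101 + 6 = 107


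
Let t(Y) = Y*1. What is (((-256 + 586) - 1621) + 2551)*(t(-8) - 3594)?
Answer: -4538520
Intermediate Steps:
t(Y) = Y
(((-256 + 586) - 1621) + 2551)*(t(-8) - 3594) = (((-256 + 586) - 1621) + 2551)*(-8 - 3594) = ((330 - 1621) + 2551)*(-3602) = (-1291 + 2551)*(-3602) = 1260*(-3602) = -4538520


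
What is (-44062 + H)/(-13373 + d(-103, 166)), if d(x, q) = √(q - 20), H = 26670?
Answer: 232583216/178836983 + 17392*√146/178836983 ≈ 1.3017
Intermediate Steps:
d(x, q) = √(-20 + q)
(-44062 + H)/(-13373 + d(-103, 166)) = (-44062 + 26670)/(-13373 + √(-20 + 166)) = -17392/(-13373 + √146)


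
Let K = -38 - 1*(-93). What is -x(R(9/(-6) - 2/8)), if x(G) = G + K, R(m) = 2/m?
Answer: -377/7 ≈ -53.857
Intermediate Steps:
K = 55 (K = -38 + 93 = 55)
x(G) = 55 + G (x(G) = G + 55 = 55 + G)
-x(R(9/(-6) - 2/8)) = -(55 + 2/(9/(-6) - 2/8)) = -(55 + 2/(9*(-⅙) - 2*⅛)) = -(55 + 2/(-3/2 - ¼)) = -(55 + 2/(-7/4)) = -(55 + 2*(-4/7)) = -(55 - 8/7) = -1*377/7 = -377/7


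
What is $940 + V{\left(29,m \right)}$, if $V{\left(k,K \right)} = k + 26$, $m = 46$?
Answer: $995$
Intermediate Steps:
$V{\left(k,K \right)} = 26 + k$
$940 + V{\left(29,m \right)} = 940 + \left(26 + 29\right) = 940 + 55 = 995$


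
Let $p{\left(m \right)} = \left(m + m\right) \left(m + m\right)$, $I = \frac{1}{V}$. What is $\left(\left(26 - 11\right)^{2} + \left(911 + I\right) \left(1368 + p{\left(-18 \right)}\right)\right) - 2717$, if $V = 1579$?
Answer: $\frac{3828149212}{1579} \approx 2.4244 \cdot 10^{6}$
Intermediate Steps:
$I = \frac{1}{1579} \approx 0.00063331$
$p{\left(m \right)} = 4 m^{2}$ ($p{\left(m \right)} = 2 m 2 m = 4 m^{2}$)
$\left(\left(26 - 11\right)^{2} + \left(911 + I\right) \left(1368 + p{\left(-18 \right)}\right)\right) - 2717 = \left(\left(26 - 11\right)^{2} + \left(911 + \frac{1}{1579}\right) \left(1368 + 4 \left(-18\right)^{2}\right)\right) - 2717 = \left(15^{2} + \frac{1438470 \left(1368 + 4 \cdot 324\right)}{1579}\right) - 2717 = \left(225 + \frac{1438470 \left(1368 + 1296\right)}{1579}\right) - 2717 = \left(225 + \frac{1438470}{1579} \cdot 2664\right) - 2717 = \left(225 + \frac{3832084080}{1579}\right) - 2717 = \frac{3832439355}{1579} - 2717 = \frac{3828149212}{1579}$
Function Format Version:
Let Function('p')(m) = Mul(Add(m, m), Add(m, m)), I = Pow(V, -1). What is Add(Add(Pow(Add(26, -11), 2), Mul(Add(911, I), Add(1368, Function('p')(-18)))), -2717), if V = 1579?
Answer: Rational(3828149212, 1579) ≈ 2.4244e+6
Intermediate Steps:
I = Rational(1, 1579) (I = Pow(1579, -1) = Rational(1, 1579) ≈ 0.00063331)
Function('p')(m) = Mul(4, Pow(m, 2)) (Function('p')(m) = Mul(Mul(2, m), Mul(2, m)) = Mul(4, Pow(m, 2)))
Add(Add(Pow(Add(26, -11), 2), Mul(Add(911, I), Add(1368, Function('p')(-18)))), -2717) = Add(Add(Pow(Add(26, -11), 2), Mul(Add(911, Rational(1, 1579)), Add(1368, Mul(4, Pow(-18, 2))))), -2717) = Add(Add(Pow(15, 2), Mul(Rational(1438470, 1579), Add(1368, Mul(4, 324)))), -2717) = Add(Add(225, Mul(Rational(1438470, 1579), Add(1368, 1296))), -2717) = Add(Add(225, Mul(Rational(1438470, 1579), 2664)), -2717) = Add(Add(225, Rational(3832084080, 1579)), -2717) = Add(Rational(3832439355, 1579), -2717) = Rational(3828149212, 1579)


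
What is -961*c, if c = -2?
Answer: 1922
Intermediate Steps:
-961*c = -961*(-2) = 1922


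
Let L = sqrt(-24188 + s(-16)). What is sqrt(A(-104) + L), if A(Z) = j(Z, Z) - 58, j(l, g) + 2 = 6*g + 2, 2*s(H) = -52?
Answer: sqrt(-682 + I*sqrt(24214)) ≈ 2.9603 + 26.282*I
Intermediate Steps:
s(H) = -26 (s(H) = (1/2)*(-52) = -26)
j(l, g) = 6*g (j(l, g) = -2 + (6*g + 2) = -2 + (2 + 6*g) = 6*g)
A(Z) = -58 + 6*Z (A(Z) = 6*Z - 58 = -58 + 6*Z)
L = I*sqrt(24214) (L = sqrt(-24188 - 26) = sqrt(-24214) = I*sqrt(24214) ≈ 155.61*I)
sqrt(A(-104) + L) = sqrt((-58 + 6*(-104)) + I*sqrt(24214)) = sqrt((-58 - 624) + I*sqrt(24214)) = sqrt(-682 + I*sqrt(24214))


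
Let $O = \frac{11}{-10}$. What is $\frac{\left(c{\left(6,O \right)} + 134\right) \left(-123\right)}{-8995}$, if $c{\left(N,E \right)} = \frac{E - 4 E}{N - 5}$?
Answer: $\frac{168879}{89950} \approx 1.8775$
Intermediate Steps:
$O = - \frac{11}{10}$ ($O = 11 \left(- \frac{1}{10}\right) = - \frac{11}{10} \approx -1.1$)
$c{\left(N,E \right)} = - \frac{3 E}{-5 + N}$ ($c{\left(N,E \right)} = \frac{\left(-3\right) E}{-5 + N} = - \frac{3 E}{-5 + N}$)
$\frac{\left(c{\left(6,O \right)} + 134\right) \left(-123\right)}{-8995} = \frac{\left(\left(-3\right) \left(- \frac{11}{10}\right) \frac{1}{-5 + 6} + 134\right) \left(-123\right)}{-8995} = \left(\left(-3\right) \left(- \frac{11}{10}\right) 1^{-1} + 134\right) \left(-123\right) \left(- \frac{1}{8995}\right) = \left(\left(-3\right) \left(- \frac{11}{10}\right) 1 + 134\right) \left(-123\right) \left(- \frac{1}{8995}\right) = \left(\frac{33}{10} + 134\right) \left(-123\right) \left(- \frac{1}{8995}\right) = \frac{1373}{10} \left(-123\right) \left(- \frac{1}{8995}\right) = \left(- \frac{168879}{10}\right) \left(- \frac{1}{8995}\right) = \frac{168879}{89950}$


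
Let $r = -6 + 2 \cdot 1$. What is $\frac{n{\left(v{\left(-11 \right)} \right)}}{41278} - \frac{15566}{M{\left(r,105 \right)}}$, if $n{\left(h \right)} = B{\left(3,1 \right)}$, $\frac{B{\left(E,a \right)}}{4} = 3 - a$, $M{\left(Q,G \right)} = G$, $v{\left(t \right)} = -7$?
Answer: $- \frac{321266254}{2167095} \approx -148.25$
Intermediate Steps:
$r = -4$ ($r = -6 + 2 = -4$)
$B{\left(E,a \right)} = 12 - 4 a$ ($B{\left(E,a \right)} = 4 \left(3 - a\right) = 12 - 4 a$)
$n{\left(h \right)} = 8$ ($n{\left(h \right)} = 12 - 4 = 8$)
$\frac{n{\left(v{\left(-11 \right)} \right)}}{41278} - \frac{15566}{M{\left(r,105 \right)}} = \frac{8}{41278} - \frac{15566}{105} = 8 \cdot \frac{1}{41278} - \frac{15566}{105} = \frac{4}{20639} - \frac{15566}{105} = - \frac{321266254}{2167095}$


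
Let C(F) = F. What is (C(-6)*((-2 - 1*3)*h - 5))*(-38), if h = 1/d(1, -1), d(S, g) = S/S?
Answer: -2280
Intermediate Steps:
d(S, g) = 1
h = 1 (h = 1/1 = 1)
(C(-6)*((-2 - 1*3)*h - 5))*(-38) = -6*((-2 - 1*3)*1 - 5)*(-38) = -6*((-2 - 3)*1 - 5)*(-38) = -6*(-5*1 - 5)*(-38) = -6*(-5 - 5)*(-38) = -6*(-10)*(-38) = 60*(-38) = -2280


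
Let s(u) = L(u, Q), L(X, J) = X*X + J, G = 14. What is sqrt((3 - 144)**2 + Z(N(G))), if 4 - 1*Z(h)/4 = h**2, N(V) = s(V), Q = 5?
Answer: I*sqrt(141707) ≈ 376.44*I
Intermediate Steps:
L(X, J) = J + X**2 (L(X, J) = X**2 + J = J + X**2)
s(u) = 5 + u**2
N(V) = 5 + V**2
Z(h) = 16 - 4*h**2
sqrt((3 - 144)**2 + Z(N(G))) = sqrt((3 - 144)**2 + (16 - 4*(5 + 14**2)**2)) = sqrt((-141)**2 + (16 - 4*(5 + 196)**2)) = sqrt(19881 + (16 - 4*201**2)) = sqrt(19881 + (16 - 4*40401)) = sqrt(19881 + (16 - 161604)) = sqrt(19881 - 161588) = sqrt(-141707) = I*sqrt(141707)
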